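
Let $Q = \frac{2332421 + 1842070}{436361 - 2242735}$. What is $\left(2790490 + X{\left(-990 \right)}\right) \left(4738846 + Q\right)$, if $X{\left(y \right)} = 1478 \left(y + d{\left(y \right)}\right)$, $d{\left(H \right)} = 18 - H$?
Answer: $\frac{12057337021961866411}{903187} \approx 1.335 \cdot 10^{13}$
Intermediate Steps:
$X{\left(y \right)} = 26604$ ($X{\left(y \right)} = 1478 \left(y - \left(-18 + y\right)\right) = 1478 \cdot 18 = 26604$)
$Q = - \frac{4174491}{1806374}$ ($Q = \frac{4174491}{-1806374} = 4174491 \left(- \frac{1}{1806374}\right) = - \frac{4174491}{1806374} \approx -2.311$)
$\left(2790490 + X{\left(-990 \right)}\right) \left(4738846 + Q\right) = \left(2790490 + 26604\right) \left(4738846 - \frac{4174491}{1806374}\right) = 2817094 \cdot \frac{8560124029913}{1806374} = \frac{12057337021961866411}{903187}$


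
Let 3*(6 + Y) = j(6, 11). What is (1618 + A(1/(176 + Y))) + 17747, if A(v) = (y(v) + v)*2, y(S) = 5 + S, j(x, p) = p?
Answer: 10094387/521 ≈ 19375.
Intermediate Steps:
Y = -7/3 (Y = -6 + (1/3)*11 = -6 + 11/3 = -7/3 ≈ -2.3333)
A(v) = 10 + 4*v (A(v) = ((5 + v) + v)*2 = (5 + 2*v)*2 = 10 + 4*v)
(1618 + A(1/(176 + Y))) + 17747 = (1618 + (10 + 4/(176 - 7/3))) + 17747 = (1618 + (10 + 4/(521/3))) + 17747 = (1618 + (10 + 4*(3/521))) + 17747 = (1618 + (10 + 12/521)) + 17747 = (1618 + 5222/521) + 17747 = 848200/521 + 17747 = 10094387/521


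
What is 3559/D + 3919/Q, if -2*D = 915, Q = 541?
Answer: -264953/495015 ≈ -0.53524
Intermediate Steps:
D = -915/2 (D = -½*915 = -915/2 ≈ -457.50)
3559/D + 3919/Q = 3559/(-915/2) + 3919/541 = 3559*(-2/915) + 3919*(1/541) = -7118/915 + 3919/541 = -264953/495015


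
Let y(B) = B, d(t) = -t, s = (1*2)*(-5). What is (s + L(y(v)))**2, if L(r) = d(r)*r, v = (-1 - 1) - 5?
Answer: 3481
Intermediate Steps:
s = -10 (s = 2*(-5) = -10)
v = -7 (v = -2 - 5 = -7)
L(r) = -r**2 (L(r) = (-r)*r = -r**2)
(s + L(y(v)))**2 = (-10 - 1*(-7)**2)**2 = (-10 - 1*49)**2 = (-10 - 49)**2 = (-59)**2 = 3481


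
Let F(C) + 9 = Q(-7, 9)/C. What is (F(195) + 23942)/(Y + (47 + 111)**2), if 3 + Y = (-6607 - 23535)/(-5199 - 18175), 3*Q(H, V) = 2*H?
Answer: 12586711109/13128042510 ≈ 0.95877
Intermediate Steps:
Q(H, V) = 2*H/3 (Q(H, V) = (2*H)/3 = 2*H/3)
F(C) = -9 - 14/(3*C) (F(C) = -9 + ((2/3)*(-7))/C = -9 - 14/(3*C))
Y = -19990/11687 (Y = -3 + (-6607 - 23535)/(-5199 - 18175) = -3 - 30142/(-23374) = -3 - 30142*(-1/23374) = -3 + 15071/11687 = -19990/11687 ≈ -1.7104)
(F(195) + 23942)/(Y + (47 + 111)**2) = ((-9 - 14/3/195) + 23942)/(-19990/11687 + (47 + 111)**2) = ((-9 - 14/3*1/195) + 23942)/(-19990/11687 + 158**2) = ((-9 - 14/585) + 23942)/(-19990/11687 + 24964) = (-5279/585 + 23942)/(291734278/11687) = (14000791/585)*(11687/291734278) = 12586711109/13128042510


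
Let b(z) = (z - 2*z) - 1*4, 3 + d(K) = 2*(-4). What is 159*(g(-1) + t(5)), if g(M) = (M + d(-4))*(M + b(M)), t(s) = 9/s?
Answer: 39591/5 ≈ 7918.2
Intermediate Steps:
d(K) = -11 (d(K) = -3 + 2*(-4) = -3 - 8 = -11)
b(z) = -4 - z (b(z) = -z - 4 = -4 - z)
g(M) = 44 - 4*M (g(M) = (M - 11)*(M + (-4 - M)) = (-11 + M)*(-4) = 44 - 4*M)
159*(g(-1) + t(5)) = 159*((44 - 4*(-1)) + 9/5) = 159*((44 + 4) + 9*(⅕)) = 159*(48 + 9/5) = 159*(249/5) = 39591/5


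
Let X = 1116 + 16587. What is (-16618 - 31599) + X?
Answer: -30514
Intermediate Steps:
X = 17703
(-16618 - 31599) + X = (-16618 - 31599) + 17703 = -48217 + 17703 = -30514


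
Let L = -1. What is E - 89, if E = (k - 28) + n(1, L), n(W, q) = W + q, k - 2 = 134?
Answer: 19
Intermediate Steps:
k = 136 (k = 2 + 134 = 136)
E = 108 (E = (136 - 28) + (1 - 1) = 108 + 0 = 108)
E - 89 = 108 - 89 = 19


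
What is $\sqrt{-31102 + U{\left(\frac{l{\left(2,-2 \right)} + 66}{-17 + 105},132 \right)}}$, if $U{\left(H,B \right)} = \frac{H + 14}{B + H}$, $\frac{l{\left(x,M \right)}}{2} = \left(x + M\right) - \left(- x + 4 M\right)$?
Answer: $\frac{i \sqrt{1064748263693}}{5851} \approx 176.36 i$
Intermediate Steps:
$l{\left(x,M \right)} = - 6 M + 4 x$ ($l{\left(x,M \right)} = 2 \left(\left(x + M\right) - \left(- x + 4 M\right)\right) = 2 \left(\left(M + x\right) - \left(- x + 4 M\right)\right) = 2 \left(- 3 M + 2 x\right) = - 6 M + 4 x$)
$U{\left(H,B \right)} = \frac{14 + H}{B + H}$
$\sqrt{-31102 + U{\left(\frac{l{\left(2,-2 \right)} + 66}{-17 + 105},132 \right)}} = \sqrt{-31102 + \frac{14 + \frac{\left(\left(-6\right) \left(-2\right) + 4 \cdot 2\right) + 66}{-17 + 105}}{132 + \frac{\left(\left(-6\right) \left(-2\right) + 4 \cdot 2\right) + 66}{-17 + 105}}} = \sqrt{-31102 + \frac{14 + \frac{\left(12 + 8\right) + 66}{88}}{132 + \frac{\left(12 + 8\right) + 66}{88}}} = \sqrt{-31102 + \frac{14 + \left(20 + 66\right) \frac{1}{88}}{132 + \left(20 + 66\right) \frac{1}{88}}} = \sqrt{-31102 + \frac{14 + 86 \cdot \frac{1}{88}}{132 + 86 \cdot \frac{1}{88}}} = \sqrt{-31102 + \frac{14 + \frac{43}{44}}{132 + \frac{43}{44}}} = \sqrt{-31102 + \frac{1}{\frac{5851}{44}} \cdot \frac{659}{44}} = \sqrt{-31102 + \frac{44}{5851} \cdot \frac{659}{44}} = \sqrt{-31102 + \frac{659}{5851}} = \sqrt{- \frac{181977143}{5851}} = \frac{i \sqrt{1064748263693}}{5851}$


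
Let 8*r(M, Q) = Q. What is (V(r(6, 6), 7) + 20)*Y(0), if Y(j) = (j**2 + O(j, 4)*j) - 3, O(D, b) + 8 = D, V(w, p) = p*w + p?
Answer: -387/4 ≈ -96.750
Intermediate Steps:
r(M, Q) = Q/8
V(w, p) = p + p*w
O(D, b) = -8 + D
Y(j) = -3 + j**2 + j*(-8 + j) (Y(j) = (j**2 + (-8 + j)*j) - 3 = (j**2 + j*(-8 + j)) - 3 = -3 + j**2 + j*(-8 + j))
(V(r(6, 6), 7) + 20)*Y(0) = (7*(1 + (1/8)*6) + 20)*(-3 + 0**2 + 0*(-8 + 0)) = (7*(1 + 3/4) + 20)*(-3 + 0 + 0*(-8)) = (7*(7/4) + 20)*(-3 + 0 + 0) = (49/4 + 20)*(-3) = (129/4)*(-3) = -387/4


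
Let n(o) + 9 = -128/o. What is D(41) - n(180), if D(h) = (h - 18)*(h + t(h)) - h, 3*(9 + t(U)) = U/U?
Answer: 32057/45 ≈ 712.38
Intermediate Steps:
n(o) = -9 - 128/o
t(U) = -26/3 (t(U) = -9 + (U/U)/3 = -9 + (1/3)*1 = -9 + 1/3 = -26/3)
D(h) = -h + (-18 + h)*(-26/3 + h) (D(h) = (h - 18)*(h - 26/3) - h = (-18 + h)*(-26/3 + h) - h = -h + (-18 + h)*(-26/3 + h))
D(41) - n(180) = (156 + 41**2 - 83/3*41) - (-9 - 128/180) = (156 + 1681 - 3403/3) - (-9 - 128*1/180) = 2108/3 - (-9 - 32/45) = 2108/3 - 1*(-437/45) = 2108/3 + 437/45 = 32057/45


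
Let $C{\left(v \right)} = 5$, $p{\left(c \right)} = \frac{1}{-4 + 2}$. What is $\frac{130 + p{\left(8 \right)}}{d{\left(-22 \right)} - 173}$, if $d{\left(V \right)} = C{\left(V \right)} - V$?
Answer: $- \frac{259}{292} \approx -0.88699$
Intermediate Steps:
$p{\left(c \right)} = - \frac{1}{2}$ ($p{\left(c \right)} = \frac{1}{-2} = - \frac{1}{2}$)
$d{\left(V \right)} = 5 - V$
$\frac{130 + p{\left(8 \right)}}{d{\left(-22 \right)} - 173} = \frac{130 - \frac{1}{2}}{\left(5 - -22\right) - 173} = \frac{259}{2 \left(\left(5 + 22\right) - 173\right)} = \frac{259}{2 \left(27 - 173\right)} = \frac{259}{2 \left(-146\right)} = \frac{259}{2} \left(- \frac{1}{146}\right) = - \frac{259}{292}$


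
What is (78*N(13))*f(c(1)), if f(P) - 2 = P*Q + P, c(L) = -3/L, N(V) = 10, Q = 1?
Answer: -3120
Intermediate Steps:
f(P) = 2 + 2*P (f(P) = 2 + (P*1 + P) = 2 + (P + P) = 2 + 2*P)
(78*N(13))*f(c(1)) = (78*10)*(2 + 2*(-3/1)) = 780*(2 + 2*(-3*1)) = 780*(2 + 2*(-3)) = 780*(2 - 6) = 780*(-4) = -3120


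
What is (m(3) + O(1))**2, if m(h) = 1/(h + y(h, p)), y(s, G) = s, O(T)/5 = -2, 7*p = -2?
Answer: 3481/36 ≈ 96.694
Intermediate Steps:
p = -2/7 (p = (1/7)*(-2) = -2/7 ≈ -0.28571)
O(T) = -10 (O(T) = 5*(-2) = -10)
m(h) = 1/(2*h) (m(h) = 1/(h + h) = 1/(2*h))
(m(3) + O(1))**2 = ((1/2)/3 - 10)**2 = ((1/2)*(1/3) - 10)**2 = (1/6 - 10)**2 = (-59/6)**2 = 3481/36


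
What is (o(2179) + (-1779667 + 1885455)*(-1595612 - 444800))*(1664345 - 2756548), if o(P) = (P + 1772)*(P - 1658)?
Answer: 235750975790395555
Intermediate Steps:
o(P) = (-1658 + P)*(1772 + P) (o(P) = (1772 + P)*(-1658 + P) = (-1658 + P)*(1772 + P))
(o(2179) + (-1779667 + 1885455)*(-1595612 - 444800))*(1664345 - 2756548) = ((-2937976 + 2179² + 114*2179) + (-1779667 + 1885455)*(-1595612 - 444800))*(1664345 - 2756548) = ((-2937976 + 4748041 + 248406) + 105788*(-2040412))*(-1092203) = (2058471 - 215851104656)*(-1092203) = -215849046185*(-1092203) = 235750975790395555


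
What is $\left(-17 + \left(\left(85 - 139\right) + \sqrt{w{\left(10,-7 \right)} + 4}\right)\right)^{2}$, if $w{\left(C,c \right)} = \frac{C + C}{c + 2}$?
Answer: $5041$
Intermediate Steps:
$w{\left(C,c \right)} = \frac{2 C}{2 + c}$
$\left(-17 + \left(\left(85 - 139\right) + \sqrt{w{\left(10,-7 \right)} + 4}\right)\right)^{2} = \left(-17 + \left(\left(85 - 139\right) + \sqrt{2 \cdot 10 \frac{1}{2 - 7} + 4}\right)\right)^{2} = \left(-17 - \left(54 - \sqrt{2 \cdot 10 \frac{1}{-5} + 4}\right)\right)^{2} = \left(-17 - \left(54 - \sqrt{2 \cdot 10 \left(- \frac{1}{5}\right) + 4}\right)\right)^{2} = \left(-17 - \left(54 - \sqrt{-4 + 4}\right)\right)^{2} = \left(-17 - \left(54 - \sqrt{0}\right)\right)^{2} = \left(-17 + \left(-54 + 0\right)\right)^{2} = \left(-17 - 54\right)^{2} = \left(-71\right)^{2} = 5041$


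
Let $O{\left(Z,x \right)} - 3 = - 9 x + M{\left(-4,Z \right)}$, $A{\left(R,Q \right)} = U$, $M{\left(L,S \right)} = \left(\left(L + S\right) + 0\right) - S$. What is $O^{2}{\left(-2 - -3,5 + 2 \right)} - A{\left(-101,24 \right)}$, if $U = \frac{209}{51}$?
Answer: $\frac{208687}{51} \approx 4091.9$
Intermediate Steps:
$M{\left(L,S \right)} = L$ ($M{\left(L,S \right)} = \left(L + S\right) - S = L$)
$U = \frac{209}{51}$ ($U = 209 \cdot \frac{1}{51} = \frac{209}{51} \approx 4.098$)
$A{\left(R,Q \right)} = \frac{209}{51}$
$O{\left(Z,x \right)} = -1 - 9 x$ ($O{\left(Z,x \right)} = 3 - \left(4 + 9 x\right) = -1 - 9 x$)
$O^{2}{\left(-2 - -3,5 + 2 \right)} - A{\left(-101,24 \right)} = \left(-1 - 9 \left(5 + 2\right)\right)^{2} - \frac{209}{51} = \left(-1 - 63\right)^{2} - \frac{209}{51} = \left(-64\right)^{2} - \frac{209}{51} = 4096 - \frac{209}{51} = \frac{208687}{51}$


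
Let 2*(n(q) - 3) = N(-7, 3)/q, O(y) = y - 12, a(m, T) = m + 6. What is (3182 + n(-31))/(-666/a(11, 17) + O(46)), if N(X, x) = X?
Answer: -3357109/5456 ≈ -615.31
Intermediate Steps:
a(m, T) = 6 + m
O(y) = -12 + y
n(q) = 3 - 7/(2*q) (n(q) = 3 + (-7/q)/2 = 3 - 7/(2*q))
(3182 + n(-31))/(-666/a(11, 17) + O(46)) = (3182 + (3 - 7/2/(-31)))/(-666/(6 + 11) + (-12 + 46)) = (3182 + (3 - 7/2*(-1/31)))/(-666/17 + 34) = (3182 + (3 + 7/62))/(-666*1/17 + 34) = (3182 + 193/62)/(-666/17 + 34) = 197477/(62*(-88/17)) = (197477/62)*(-17/88) = -3357109/5456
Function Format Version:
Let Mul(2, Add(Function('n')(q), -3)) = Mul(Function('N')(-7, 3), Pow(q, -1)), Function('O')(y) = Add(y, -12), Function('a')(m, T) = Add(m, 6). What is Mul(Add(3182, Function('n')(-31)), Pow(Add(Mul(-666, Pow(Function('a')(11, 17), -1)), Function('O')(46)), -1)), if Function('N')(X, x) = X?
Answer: Rational(-3357109, 5456) ≈ -615.31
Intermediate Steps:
Function('a')(m, T) = Add(6, m)
Function('O')(y) = Add(-12, y)
Function('n')(q) = Add(3, Mul(Rational(-7, 2), Pow(q, -1))) (Function('n')(q) = Add(3, Mul(Rational(1, 2), Mul(-7, Pow(q, -1)))) = Add(3, Mul(Rational(-7, 2), Pow(q, -1))))
Mul(Add(3182, Function('n')(-31)), Pow(Add(Mul(-666, Pow(Function('a')(11, 17), -1)), Function('O')(46)), -1)) = Mul(Add(3182, Add(3, Mul(Rational(-7, 2), Pow(-31, -1)))), Pow(Add(Mul(-666, Pow(Add(6, 11), -1)), Add(-12, 46)), -1)) = Mul(Add(3182, Add(3, Mul(Rational(-7, 2), Rational(-1, 31)))), Pow(Add(Mul(-666, Pow(17, -1)), 34), -1)) = Mul(Add(3182, Add(3, Rational(7, 62))), Pow(Add(Mul(-666, Rational(1, 17)), 34), -1)) = Mul(Add(3182, Rational(193, 62)), Pow(Add(Rational(-666, 17), 34), -1)) = Mul(Rational(197477, 62), Pow(Rational(-88, 17), -1)) = Mul(Rational(197477, 62), Rational(-17, 88)) = Rational(-3357109, 5456)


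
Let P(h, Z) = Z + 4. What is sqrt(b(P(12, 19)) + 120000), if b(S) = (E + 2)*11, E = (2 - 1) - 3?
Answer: 200*sqrt(3) ≈ 346.41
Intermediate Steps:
P(h, Z) = 4 + Z
E = -2 (E = 1 - 3 = -2)
b(S) = 0 (b(S) = (-2 + 2)*11 = 0*11 = 0)
sqrt(b(P(12, 19)) + 120000) = sqrt(0 + 120000) = sqrt(120000) = 200*sqrt(3)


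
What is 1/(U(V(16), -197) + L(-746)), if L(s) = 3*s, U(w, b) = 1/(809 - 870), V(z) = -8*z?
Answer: -61/136519 ≈ -0.00044682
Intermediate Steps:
U(w, b) = -1/61 (U(w, b) = 1/(-61) = -1/61)
1/(U(V(16), -197) + L(-746)) = 1/(-1/61 + 3*(-746)) = 1/(-1/61 - 2238) = 1/(-136519/61) = -61/136519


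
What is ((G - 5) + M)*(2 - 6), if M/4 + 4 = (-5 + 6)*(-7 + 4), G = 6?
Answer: 108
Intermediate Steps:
M = -28 (M = -16 + 4*((-5 + 6)*(-7 + 4)) = -16 + 4*(1*(-3)) = -16 + 4*(-3) = -16 - 12 = -28)
((G - 5) + M)*(2 - 6) = ((6 - 5) - 28)*(2 - 6) = (1 - 28)*(-4) = -27*(-4) = 108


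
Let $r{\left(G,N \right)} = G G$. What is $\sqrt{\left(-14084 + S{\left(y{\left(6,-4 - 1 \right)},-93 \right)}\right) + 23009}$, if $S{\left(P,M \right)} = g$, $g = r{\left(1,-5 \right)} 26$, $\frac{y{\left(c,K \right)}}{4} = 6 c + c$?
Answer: $\sqrt{8951} \approx 94.61$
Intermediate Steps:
$r{\left(G,N \right)} = G^{2}$
$y{\left(c,K \right)} = 28 c$ ($y{\left(c,K \right)} = 4 \left(6 c + c\right) = 4 \cdot 7 c = 28 c$)
$g = 26$ ($g = 1^{2} \cdot 26 = 1 \cdot 26 = 26$)
$S{\left(P,M \right)} = 26$
$\sqrt{\left(-14084 + S{\left(y{\left(6,-4 - 1 \right)},-93 \right)}\right) + 23009} = \sqrt{\left(-14084 + 26\right) + 23009} = \sqrt{-14058 + 23009} = \sqrt{8951}$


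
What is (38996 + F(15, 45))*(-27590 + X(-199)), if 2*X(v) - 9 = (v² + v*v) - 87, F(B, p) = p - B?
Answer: 467219272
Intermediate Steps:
X(v) = -39 + v² (X(v) = 9/2 + ((v² + v*v) - 87)/2 = 9/2 + ((v² + v²) - 87)/2 = 9/2 + (2*v² - 87)/2 = 9/2 + (-87 + 2*v²)/2 = 9/2 + (-87/2 + v²) = -39 + v²)
(38996 + F(15, 45))*(-27590 + X(-199)) = (38996 + (45 - 1*15))*(-27590 + (-39 + (-199)²)) = (38996 + (45 - 15))*(-27590 + (-39 + 39601)) = (38996 + 30)*(-27590 + 39562) = 39026*11972 = 467219272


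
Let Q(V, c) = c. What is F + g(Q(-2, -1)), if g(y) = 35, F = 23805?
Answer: 23840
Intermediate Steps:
F + g(Q(-2, -1)) = 23805 + 35 = 23840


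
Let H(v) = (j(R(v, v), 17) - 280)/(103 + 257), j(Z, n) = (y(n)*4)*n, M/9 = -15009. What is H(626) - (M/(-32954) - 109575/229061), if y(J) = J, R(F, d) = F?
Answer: -67221717392/56613571455 ≈ -1.1874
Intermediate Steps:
M = -135081 (M = 9*(-15009) = -135081)
j(Z, n) = 4*n**2 (j(Z, n) = (n*4)*n = (4*n)*n = 4*n**2)
H(v) = 73/30 (H(v) = (4*17**2 - 280)/(103 + 257) = (4*289 - 280)/360 = (1156 - 280)*(1/360) = 876*(1/360) = 73/30)
H(626) - (M/(-32954) - 109575/229061) = 73/30 - (-135081/(-32954) - 109575/229061) = 73/30 - (-135081*(-1/32954) - 109575*1/229061) = 73/30 - (135081/32954 - 109575/229061) = 73/30 - 1*27330854391/7548476194 = 73/30 - 27330854391/7548476194 = -67221717392/56613571455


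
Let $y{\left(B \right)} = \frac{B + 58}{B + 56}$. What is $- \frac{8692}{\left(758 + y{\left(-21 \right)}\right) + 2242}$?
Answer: $- \frac{304220}{105037} \approx -2.8963$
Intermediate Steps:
$y{\left(B \right)} = \frac{58 + B}{56 + B}$
$- \frac{8692}{\left(758 + y{\left(-21 \right)}\right) + 2242} = - \frac{8692}{\left(758 + \frac{58 - 21}{56 - 21}\right) + 2242} = - \frac{8692}{\left(758 + \frac{1}{35} \cdot 37\right) + 2242} = - \frac{8692}{\left(758 + \frac{37}{35}\right) + 2242} = - \frac{8692}{\frac{26567}{35} + 2242} = - \frac{8692}{\frac{105037}{35}} = \left(-8692\right) \frac{35}{105037} = - \frac{304220}{105037}$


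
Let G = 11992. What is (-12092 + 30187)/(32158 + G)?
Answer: 3619/8830 ≈ 0.40985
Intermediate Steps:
(-12092 + 30187)/(32158 + G) = (-12092 + 30187)/(32158 + 11992) = 18095/44150 = 18095*(1/44150) = 3619/8830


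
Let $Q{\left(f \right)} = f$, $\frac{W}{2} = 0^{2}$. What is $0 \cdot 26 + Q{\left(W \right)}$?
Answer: $0$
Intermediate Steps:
$W = 0$ ($W = 2 \cdot 0^{2} = 2 \cdot 0 = 0$)
$0 \cdot 26 + Q{\left(W \right)} = 0 \cdot 26 + 0 = 0 + 0 = 0$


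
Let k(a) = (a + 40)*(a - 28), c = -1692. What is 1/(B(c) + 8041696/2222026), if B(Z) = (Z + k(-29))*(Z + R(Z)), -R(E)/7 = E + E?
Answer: -1111013/56671351456564 ≈ -1.9604e-8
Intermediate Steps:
R(E) = -14*E (R(E) = -7*(E + E) = -14*E)
k(a) = (-28 + a)*(40 + a) (k(a) = (40 + a)*(-28 + a) = (-28 + a)*(40 + a))
B(Z) = -13*Z*(-627 + Z) (B(Z) = (Z + (-1120 + (-29)² + 12*(-29)))*(Z - 14*Z) = (Z + (-1120 + 841 - 348))*(-13*Z) = (Z - 627)*(-13*Z) = (-627 + Z)*(-13*Z) = -13*Z*(-627 + Z))
1/(B(c) + 8041696/2222026) = 1/(13*(-1692)*(627 - 1*(-1692)) + 8041696/2222026) = 1/(13*(-1692)*(627 + 1692) + 8041696*(1/2222026)) = 1/(13*(-1692)*2319 + 4020848/1111013) = 1/(-51008724 + 4020848/1111013) = 1/(-56671351456564/1111013) = -1111013/56671351456564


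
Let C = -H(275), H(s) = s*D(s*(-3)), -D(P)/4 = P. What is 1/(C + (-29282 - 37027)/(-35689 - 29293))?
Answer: -64982/58971098691 ≈ -1.1019e-6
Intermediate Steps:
D(P) = -4*P
H(s) = 12*s**2 (H(s) = s*(-4*s*(-3)) = s*(-(-12)*s) = s*(12*s) = 12*s**2)
C = -907500 (C = -12*275**2 = -12*75625 = -1*907500 = -907500)
1/(C + (-29282 - 37027)/(-35689 - 29293)) = 1/(-907500 + (-29282 - 37027)/(-35689 - 29293)) = 1/(-907500 - 66309/(-64982)) = 1/(-907500 - 66309*(-1/64982)) = 1/(-907500 + 66309/64982) = 1/(-58971098691/64982) = -64982/58971098691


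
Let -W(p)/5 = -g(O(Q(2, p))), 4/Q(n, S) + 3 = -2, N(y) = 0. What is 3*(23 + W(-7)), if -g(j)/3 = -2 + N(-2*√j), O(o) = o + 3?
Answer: 159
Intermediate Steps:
Q(n, S) = -⅘ (Q(n, S) = 4/(-3 - 2) = 4/(-5) = 4*(-⅕) = -⅘)
O(o) = 3 + o
g(j) = 6 (g(j) = -3*(-2 + 0) = -3*(-2) = 6)
W(p) = 30 (W(p) = -(-5)*6 = -5*(-6) = 30)
3*(23 + W(-7)) = 3*(23 + 30) = 3*53 = 159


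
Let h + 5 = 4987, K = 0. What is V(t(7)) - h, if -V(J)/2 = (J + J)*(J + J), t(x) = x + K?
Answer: -5374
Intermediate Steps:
h = 4982 (h = -5 + 4987 = 4982)
t(x) = x (t(x) = x + 0 = x)
V(J) = -8*J**2 (V(J) = -2*(J + J)*(J + J) = -2*2*J*2*J = -8*J**2)
V(t(7)) - h = -8*7**2 - 1*4982 = -8*49 - 4982 = -392 - 4982 = -5374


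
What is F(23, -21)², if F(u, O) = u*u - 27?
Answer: 252004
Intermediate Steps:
F(u, O) = -27 + u² (F(u, O) = u² - 27 = -27 + u²)
F(23, -21)² = (-27 + 23²)² = (-27 + 529)² = 502² = 252004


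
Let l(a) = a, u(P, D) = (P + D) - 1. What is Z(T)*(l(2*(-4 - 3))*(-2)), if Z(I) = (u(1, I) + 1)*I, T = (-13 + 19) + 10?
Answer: 7616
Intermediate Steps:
T = 16 (T = 6 + 10 = 16)
u(P, D) = -1 + D + P (u(P, D) = (D + P) - 1 = -1 + D + P)
Z(I) = I*(1 + I) (Z(I) = ((-1 + I + 1) + 1)*I = (I + 1)*I = (1 + I)*I = I*(1 + I))
Z(T)*(l(2*(-4 - 3))*(-2)) = (16*(1 + 16))*((2*(-4 - 3))*(-2)) = (16*17)*((2*(-7))*(-2)) = 272*(-14*(-2)) = 272*28 = 7616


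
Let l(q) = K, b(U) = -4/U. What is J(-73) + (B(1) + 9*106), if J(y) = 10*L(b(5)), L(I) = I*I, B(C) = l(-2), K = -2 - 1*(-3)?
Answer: 4807/5 ≈ 961.40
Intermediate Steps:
K = 1 (K = -2 + 3 = 1)
l(q) = 1
B(C) = 1
L(I) = I²
J(y) = 32/5 (J(y) = 10*(-4/5)² = 10*(-4*⅕)² = 10*(-⅘)² = 10*(16/25) = 32/5)
J(-73) + (B(1) + 9*106) = 32/5 + (1 + 9*106) = 32/5 + (1 + 954) = 32/5 + 955 = 4807/5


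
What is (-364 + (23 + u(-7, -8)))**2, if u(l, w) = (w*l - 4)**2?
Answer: 5583769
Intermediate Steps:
u(l, w) = (-4 + l*w)**2 (u(l, w) = (l*w - 4)**2 = (-4 + l*w)**2)
(-364 + (23 + u(-7, -8)))**2 = (-364 + (23 + (-4 - 7*(-8))**2))**2 = (-364 + (23 + (-4 + 56)**2))**2 = (-364 + (23 + 52**2))**2 = (-364 + (23 + 2704))**2 = (-364 + 2727)**2 = 2363**2 = 5583769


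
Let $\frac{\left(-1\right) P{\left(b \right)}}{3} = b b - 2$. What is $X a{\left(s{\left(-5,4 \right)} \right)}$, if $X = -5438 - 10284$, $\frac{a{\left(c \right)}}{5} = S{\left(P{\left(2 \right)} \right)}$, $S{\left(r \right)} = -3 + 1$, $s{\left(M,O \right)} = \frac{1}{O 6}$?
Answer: $157220$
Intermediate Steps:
$P{\left(b \right)} = 6 - 3 b^{2}$ ($P{\left(b \right)} = - 3 \left(b b - 2\right) = - 3 \left(b^{2} - 2\right) = - 3 \left(-2 + b^{2}\right) = 6 - 3 b^{2}$)
$s{\left(M,O \right)} = \frac{1}{6 O}$
$S{\left(r \right)} = -2$
$a{\left(c \right)} = -10$ ($a{\left(c \right)} = 5 \left(-2\right) = -10$)
$X = -15722$ ($X = -5438 - 10284 = -15722$)
$X a{\left(s{\left(-5,4 \right)} \right)} = \left(-15722\right) \left(-10\right) = 157220$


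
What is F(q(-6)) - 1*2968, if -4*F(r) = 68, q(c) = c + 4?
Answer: -2985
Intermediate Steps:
q(c) = 4 + c
F(r) = -17 (F(r) = -¼*68 = -17)
F(q(-6)) - 1*2968 = -17 - 1*2968 = -17 - 2968 = -2985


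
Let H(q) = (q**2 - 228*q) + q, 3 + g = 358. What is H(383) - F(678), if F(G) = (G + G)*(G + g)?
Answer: -1341000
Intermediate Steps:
g = 355 (g = -3 + 358 = 355)
H(q) = q**2 - 227*q
F(G) = 2*G*(355 + G) (F(G) = (G + G)*(G + 355) = (2*G)*(355 + G) = 2*G*(355 + G))
H(383) - F(678) = 383*(-227 + 383) - 2*678*(355 + 678) = 383*156 - 2*678*1033 = 59748 - 1*1400748 = 59748 - 1400748 = -1341000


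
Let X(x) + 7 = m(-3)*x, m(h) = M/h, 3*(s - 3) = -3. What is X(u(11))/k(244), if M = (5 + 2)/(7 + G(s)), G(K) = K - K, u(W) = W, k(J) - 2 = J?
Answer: -16/369 ≈ -0.043360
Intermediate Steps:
s = 2 (s = 3 + (⅓)*(-3) = 3 - 1 = 2)
k(J) = 2 + J
G(K) = 0
M = 1 (M = (5 + 2)/(7 + 0) = 7/7 = 7*(⅐) = 1)
m(h) = 1/h
X(x) = -7 - x/3 (X(x) = -7 + x/(-3) = -7 - x/3)
X(u(11))/k(244) = (-7 - ⅓*11)/(2 + 244) = (-7 - 11/3)/246 = -32/3*1/246 = -16/369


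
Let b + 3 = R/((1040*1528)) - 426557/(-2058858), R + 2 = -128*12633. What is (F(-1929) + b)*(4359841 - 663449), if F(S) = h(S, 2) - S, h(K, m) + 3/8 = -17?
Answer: 4028044620967999793/571189320 ≈ 7.0520e+9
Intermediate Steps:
h(K, m) = -139/8 (h(K, m) = -3/8 - 17 = -139/8)
R = -1617026 (R = -2 - 128*12633 = -2 - 1617024 = -1617026)
F(S) = -139/8 - S
b = -17411583703/4569514560 (b = -3 + (-1617026/(1040*1528) - 426557/(-2058858)) = -3 + (-1617026/1589120 - 426557*(-1/2058858)) = -3 + (-1617026*1/1589120 + 2383/11502) = -3 + (-808513/794560 + 2383/11502) = -3 - 3703040023/4569514560 = -17411583703/4569514560 ≈ -3.8104)
(F(-1929) + b)*(4359841 - 663449) = ((-139/8 - 1*(-1929)) - 17411583703/4569514560)*(4359841 - 663449) = ((-139/8 + 1929) - 17411583703/4569514560)*3696392 = (15293/8 - 17411583703/4569514560)*3696392 = (8717786687057/4569514560)*3696392 = 4028044620967999793/571189320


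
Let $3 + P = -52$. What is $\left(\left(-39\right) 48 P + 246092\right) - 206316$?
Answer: $142736$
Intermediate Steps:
$P = -55$ ($P = -3 - 52 = -55$)
$\left(\left(-39\right) 48 P + 246092\right) - 206316 = \left(\left(-39\right) 48 \left(-55\right) + 246092\right) - 206316 = \left(\left(-1872\right) \left(-55\right) + 246092\right) - 206316 = \left(102960 + 246092\right) - 206316 = 349052 - 206316 = 142736$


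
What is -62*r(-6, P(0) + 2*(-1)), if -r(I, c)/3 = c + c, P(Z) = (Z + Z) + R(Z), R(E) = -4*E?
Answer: -744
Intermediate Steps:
P(Z) = -2*Z (P(Z) = (Z + Z) - 4*Z = 2*Z - 4*Z = -2*Z)
r(I, c) = -6*c (r(I, c) = -3*(c + c) = -6*c)
-62*r(-6, P(0) + 2*(-1)) = -(-372)*(-2*0 + 2*(-1)) = -(-372)*(0 - 2) = -(-372)*(-2) = -62*12 = -744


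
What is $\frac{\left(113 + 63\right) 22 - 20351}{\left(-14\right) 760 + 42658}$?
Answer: $- \frac{16479}{32018} \approx -0.51468$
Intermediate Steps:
$\frac{\left(113 + 63\right) 22 - 20351}{\left(-14\right) 760 + 42658} = \frac{176 \cdot 22 - 20351}{-10640 + 42658} = \frac{3872 - 20351}{32018} = \left(-16479\right) \frac{1}{32018} = - \frac{16479}{32018}$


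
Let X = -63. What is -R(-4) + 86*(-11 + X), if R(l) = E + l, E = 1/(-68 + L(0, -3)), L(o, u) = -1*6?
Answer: -470639/74 ≈ -6360.0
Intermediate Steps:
L(o, u) = -6
E = -1/74 (E = 1/(-68 - 6) = 1/(-74) = -1/74 ≈ -0.013514)
R(l) = -1/74 + l
-R(-4) + 86*(-11 + X) = -(-1/74 - 4) + 86*(-11 - 63) = -1*(-297/74) + 86*(-74) = 297/74 - 6364 = -470639/74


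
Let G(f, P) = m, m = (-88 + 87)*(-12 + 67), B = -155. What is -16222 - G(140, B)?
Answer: -16167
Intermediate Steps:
m = -55 (m = -1*55 = -55)
G(f, P) = -55
-16222 - G(140, B) = -16222 - 1*(-55) = -16222 + 55 = -16167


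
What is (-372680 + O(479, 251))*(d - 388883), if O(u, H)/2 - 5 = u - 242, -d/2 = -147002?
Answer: 35313584284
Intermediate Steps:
d = 294004 (d = -2*(-147002) = 294004)
O(u, H) = -474 + 2*u (O(u, H) = 10 + 2*(u - 242) = 10 + 2*(-242 + u) = 10 + (-484 + 2*u) = -474 + 2*u)
(-372680 + O(479, 251))*(d - 388883) = (-372680 + (-474 + 2*479))*(294004 - 388883) = (-372680 + (-474 + 958))*(-94879) = (-372680 + 484)*(-94879) = -372196*(-94879) = 35313584284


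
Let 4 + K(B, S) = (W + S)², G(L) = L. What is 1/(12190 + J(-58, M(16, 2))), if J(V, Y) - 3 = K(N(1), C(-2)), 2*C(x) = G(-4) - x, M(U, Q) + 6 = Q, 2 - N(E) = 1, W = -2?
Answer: 1/12198 ≈ 8.1981e-5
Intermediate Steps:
N(E) = 1 (N(E) = 2 - 1*1 = 2 - 1 = 1)
M(U, Q) = -6 + Q
C(x) = -2 - x/2 (C(x) = (-4 - x)/2 = -2 - x/2)
K(B, S) = -4 + (-2 + S)²
J(V, Y) = 8 (J(V, Y) = 3 + (-2 - ½*(-2))*(-4 + (-2 - ½*(-2))) = 3 + (-2 + 1)*(-4 + (-2 + 1)) = 3 - (-4 - 1) = 3 - 1*(-5) = 3 + 5 = 8)
1/(12190 + J(-58, M(16, 2))) = 1/(12190 + 8) = 1/12198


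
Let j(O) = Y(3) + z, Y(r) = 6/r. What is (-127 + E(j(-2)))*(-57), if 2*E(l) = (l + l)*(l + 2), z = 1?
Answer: 6384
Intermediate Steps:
j(O) = 3 (j(O) = 6/3 + 1 = 6*(⅓) + 1 = 2 + 1 = 3)
E(l) = l*(2 + l) (E(l) = ((l + l)*(l + 2))/2 = ((2*l)*(2 + l))/2 = (2*l*(2 + l))/2 = l*(2 + l))
(-127 + E(j(-2)))*(-57) = (-127 + 3*(2 + 3))*(-57) = (-127 + 3*5)*(-57) = (-127 + 15)*(-57) = -112*(-57) = 6384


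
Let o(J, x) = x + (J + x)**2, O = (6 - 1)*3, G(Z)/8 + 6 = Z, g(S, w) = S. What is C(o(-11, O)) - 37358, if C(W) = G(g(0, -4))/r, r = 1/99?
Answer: -42110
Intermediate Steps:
G(Z) = -48 + 8*Z
O = 15 (O = 5*3 = 15)
r = 1/99 ≈ 0.010101
C(W) = -4752 (C(W) = (-48 + 8*0)/(1/99) = (-48 + 0)*99 = -48*99 = -4752)
C(o(-11, O)) - 37358 = -4752 - 37358 = -42110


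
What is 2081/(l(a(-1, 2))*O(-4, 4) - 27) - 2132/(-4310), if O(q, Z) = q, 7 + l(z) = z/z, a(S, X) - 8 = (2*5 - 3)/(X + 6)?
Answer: -4481357/6465 ≈ -693.17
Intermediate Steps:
a(S, X) = 8 + 7/(6 + X) (a(S, X) = 8 + (2*5 - 3)/(X + 6) = 8 + (10 - 3)/(6 + X) = 8 + 7/(6 + X))
l(z) = -6 (l(z) = -7 + z/z = -7 + 1 = -6)
2081/(l(a(-1, 2))*O(-4, 4) - 27) - 2132/(-4310) = 2081/(-6*(-4) - 27) - 2132/(-4310) = 2081/(24 - 27) - 2132*(-1/4310) = 2081/(-3) + 1066/2155 = 2081*(-⅓) + 1066/2155 = -2081/3 + 1066/2155 = -4481357/6465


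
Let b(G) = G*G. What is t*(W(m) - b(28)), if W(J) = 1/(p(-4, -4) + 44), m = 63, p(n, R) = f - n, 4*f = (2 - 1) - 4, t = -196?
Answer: 4148816/27 ≈ 1.5366e+5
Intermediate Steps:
f = -3/4 (f = ((2 - 1) - 4)/4 = (1 - 4)/4 = (1/4)*(-3) = -3/4 ≈ -0.75000)
p(n, R) = -3/4 - n
b(G) = G**2
W(J) = 4/189 (W(J) = 1/((-3/4 - 1*(-4)) + 44) = 1/((-3/4 + 4) + 44) = 1/(13/4 + 44) = 1/(189/4) = 4/189)
t*(W(m) - b(28)) = -196*(4/189 - 1*28**2) = -196*(4/189 - 1*784) = -196*(4/189 - 784) = -196*(-148172/189) = 4148816/27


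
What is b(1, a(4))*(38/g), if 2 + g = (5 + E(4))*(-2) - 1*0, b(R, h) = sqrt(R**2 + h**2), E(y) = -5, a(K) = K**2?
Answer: -19*sqrt(257) ≈ -304.59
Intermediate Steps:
g = -2 (g = -2 + ((5 - 5)*(-2) - 1*0) = -2 + (0*(-2) + 0) = -2 + (0 + 0) = -2 + 0 = -2)
b(1, a(4))*(38/g) = sqrt(1**2 + (4**2)**2)*(38/(-2)) = sqrt(1 + 16**2)*(38*(-1/2)) = sqrt(1 + 256)*(-19) = sqrt(257)*(-19) = -19*sqrt(257)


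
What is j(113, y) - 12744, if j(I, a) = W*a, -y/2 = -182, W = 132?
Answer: 35304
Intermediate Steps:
y = 364 (y = -2*(-182) = 364)
j(I, a) = 132*a
j(113, y) - 12744 = 132*364 - 12744 = 48048 - 12744 = 35304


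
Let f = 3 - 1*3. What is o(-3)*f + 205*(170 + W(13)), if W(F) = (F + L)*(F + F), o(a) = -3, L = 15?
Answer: 184090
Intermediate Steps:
W(F) = 2*F*(15 + F) (W(F) = (F + 15)*(F + F) = (15 + F)*(2*F) = 2*F*(15 + F))
f = 0 (f = 3 - 3 = 0)
o(-3)*f + 205*(170 + W(13)) = -3*0 + 205*(170 + 2*13*(15 + 13)) = 0 + 205*(170 + 2*13*28) = 0 + 205*(170 + 728) = 0 + 205*898 = 0 + 184090 = 184090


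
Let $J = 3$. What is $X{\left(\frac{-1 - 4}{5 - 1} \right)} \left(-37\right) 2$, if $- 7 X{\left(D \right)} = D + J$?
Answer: $\frac{37}{2} \approx 18.5$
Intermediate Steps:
$X{\left(D \right)} = - \frac{3}{7} - \frac{D}{7}$ ($X{\left(D \right)} = - \frac{D + 3}{7} = - \frac{3 + D}{7} = - \frac{3}{7} - \frac{D}{7}$)
$X{\left(\frac{-1 - 4}{5 - 1} \right)} \left(-37\right) 2 = \left(- \frac{3}{7} - \frac{\left(-1 - 4\right) \frac{1}{5 - 1}}{7}\right) \left(-37\right) 2 = \left(- \frac{3}{7} - \frac{\left(-5\right) \frac{1}{4}}{7}\right) \left(-37\right) 2 = \left(- \frac{3}{7} - - \frac{5}{28}\right) \left(-37\right) 2 = \left(- \frac{3}{7} + \frac{5}{28}\right) \left(-37\right) 2 = \left(- \frac{1}{4}\right) \left(-37\right) 2 = \frac{37}{4} \cdot 2 = \frac{37}{2}$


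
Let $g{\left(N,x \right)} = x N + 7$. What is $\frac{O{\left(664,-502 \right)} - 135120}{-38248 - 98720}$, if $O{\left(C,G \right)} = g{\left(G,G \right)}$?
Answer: $- \frac{116891}{136968} \approx -0.85342$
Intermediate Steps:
$g{\left(N,x \right)} = 7 + N x$ ($g{\left(N,x \right)} = N x + 7 = 7 + N x$)
$O{\left(C,G \right)} = 7 + G^{2}$ ($O{\left(C,G \right)} = 7 + G G = 7 + G^{2}$)
$\frac{O{\left(664,-502 \right)} - 135120}{-38248 - 98720} = \frac{\left(7 + \left(-502\right)^{2}\right) - 135120}{-38248 - 98720} = \frac{\left(7 + 252004\right) - 135120}{-136968} = \left(252011 - 135120\right) \left(- \frac{1}{136968}\right) = 116891 \left(- \frac{1}{136968}\right) = - \frac{116891}{136968}$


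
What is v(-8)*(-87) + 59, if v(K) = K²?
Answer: -5509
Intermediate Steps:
v(-8)*(-87) + 59 = (-8)²*(-87) + 59 = 64*(-87) + 59 = -5568 + 59 = -5509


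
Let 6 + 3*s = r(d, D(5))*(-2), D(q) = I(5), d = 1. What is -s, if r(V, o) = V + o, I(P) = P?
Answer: 6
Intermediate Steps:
D(q) = 5
s = -6 (s = -2 + ((1 + 5)*(-2))/3 = -2 + (6*(-2))/3 = -2 + (1/3)*(-12) = -2 - 4 = -6)
-s = -1*(-6) = 6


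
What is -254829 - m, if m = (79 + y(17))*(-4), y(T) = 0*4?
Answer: -254513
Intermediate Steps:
y(T) = 0
m = -316 (m = (79 + 0)*(-4) = 79*(-4) = -316)
-254829 - m = -254829 - 1*(-316) = -254829 + 316 = -254513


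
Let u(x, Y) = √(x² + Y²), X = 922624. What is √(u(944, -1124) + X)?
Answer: 2*√(230656 + 89*√17) ≈ 961.30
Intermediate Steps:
u(x, Y) = √(Y² + x²)
√(u(944, -1124) + X) = √(√((-1124)² + 944²) + 922624) = √(√(1263376 + 891136) + 922624) = √(√2154512 + 922624) = √(356*√17 + 922624) = √(922624 + 356*√17)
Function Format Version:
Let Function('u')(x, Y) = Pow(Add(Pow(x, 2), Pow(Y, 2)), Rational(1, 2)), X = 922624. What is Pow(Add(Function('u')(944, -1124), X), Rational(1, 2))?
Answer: Mul(2, Pow(Add(230656, Mul(89, Pow(17, Rational(1, 2)))), Rational(1, 2))) ≈ 961.30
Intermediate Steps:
Function('u')(x, Y) = Pow(Add(Pow(Y, 2), Pow(x, 2)), Rational(1, 2))
Pow(Add(Function('u')(944, -1124), X), Rational(1, 2)) = Pow(Add(Pow(Add(Pow(-1124, 2), Pow(944, 2)), Rational(1, 2)), 922624), Rational(1, 2)) = Pow(Add(Pow(Add(1263376, 891136), Rational(1, 2)), 922624), Rational(1, 2)) = Pow(Add(Pow(2154512, Rational(1, 2)), 922624), Rational(1, 2)) = Pow(Add(Mul(356, Pow(17, Rational(1, 2))), 922624), Rational(1, 2)) = Pow(Add(922624, Mul(356, Pow(17, Rational(1, 2)))), Rational(1, 2))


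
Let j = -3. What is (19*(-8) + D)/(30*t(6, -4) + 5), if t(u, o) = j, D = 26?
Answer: 126/85 ≈ 1.4824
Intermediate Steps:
t(u, o) = -3
(19*(-8) + D)/(30*t(6, -4) + 5) = (19*(-8) + 26)/(30*(-3) + 5) = (-152 + 26)/(-90 + 5) = -126/(-85) = -126*(-1/85) = 126/85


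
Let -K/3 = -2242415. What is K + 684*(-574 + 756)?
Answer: 6851733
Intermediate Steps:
K = 6727245 (K = -3*(-2242415) = 6727245)
K + 684*(-574 + 756) = 6727245 + 684*(-574 + 756) = 6727245 + 684*182 = 6727245 + 124488 = 6851733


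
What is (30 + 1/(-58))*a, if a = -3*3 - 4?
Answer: -22607/58 ≈ -389.78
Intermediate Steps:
a = -13 (a = -9 - 4 = -13)
(30 + 1/(-58))*a = (30 + 1/(-58))*(-13) = (30 - 1/58)*(-13) = (1739/58)*(-13) = -22607/58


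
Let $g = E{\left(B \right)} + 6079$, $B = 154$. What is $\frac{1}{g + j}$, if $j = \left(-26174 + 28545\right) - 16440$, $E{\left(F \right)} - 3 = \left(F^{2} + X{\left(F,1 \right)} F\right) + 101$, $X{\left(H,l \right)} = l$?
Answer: $\frac{1}{15984} \approx 6.2563 \cdot 10^{-5}$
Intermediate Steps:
$E{\left(F \right)} = 104 + F + F^{2}$ ($E{\left(F \right)} = 3 + \left(\left(F^{2} + 1 F\right) + 101\right) = 3 + \left(\left(F^{2} + F\right) + 101\right) = 3 + \left(\left(F + F^{2}\right) + 101\right) = 3 + \left(101 + F + F^{2}\right) = 104 + F + F^{2}$)
$g = 30053$ ($g = \left(104 + 154 + 154^{2}\right) + 6079 = \left(104 + 154 + 23716\right) + 6079 = 23974 + 6079 = 30053$)
$j = -14069$ ($j = 2371 - 16440 = -14069$)
$\frac{1}{g + j} = \frac{1}{30053 - 14069} = \frac{1}{15984}$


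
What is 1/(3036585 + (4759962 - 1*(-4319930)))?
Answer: 1/12116477 ≈ 8.2532e-8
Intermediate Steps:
1/(3036585 + (4759962 - 1*(-4319930))) = 1/(3036585 + (4759962 + 4319930)) = 1/(3036585 + 9079892) = 1/12116477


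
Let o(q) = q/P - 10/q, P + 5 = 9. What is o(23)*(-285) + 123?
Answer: -128049/92 ≈ -1391.8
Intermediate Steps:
P = 4 (P = -5 + 9 = 4)
o(q) = -10/q + q/4 (o(q) = q/4 - 10/q = -10/q + q/4)
o(23)*(-285) + 123 = (-10/23 + (¼)*23)*(-285) + 123 = (-10*1/23 + 23/4)*(-285) + 123 = (-10/23 + 23/4)*(-285) + 123 = (489/92)*(-285) + 123 = -139365/92 + 123 = -128049/92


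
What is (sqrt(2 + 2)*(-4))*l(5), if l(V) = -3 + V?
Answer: -16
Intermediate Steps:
(sqrt(2 + 2)*(-4))*l(5) = (sqrt(2 + 2)*(-4))*(-3 + 5) = (sqrt(4)*(-4))*2 = (2*(-4))*2 = -8*2 = -16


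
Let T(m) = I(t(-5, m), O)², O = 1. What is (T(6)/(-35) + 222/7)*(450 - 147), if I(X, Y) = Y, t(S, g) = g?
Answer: 336027/35 ≈ 9600.8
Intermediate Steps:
T(m) = 1 (T(m) = 1² = 1)
(T(6)/(-35) + 222/7)*(450 - 147) = (1/(-35) + 222/7)*(450 - 147) = (1*(-1/35) + 222*(⅐))*303 = (-1/35 + 222/7)*303 = (1109/35)*303 = 336027/35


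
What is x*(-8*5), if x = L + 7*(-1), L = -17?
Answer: 960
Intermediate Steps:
x = -24 (x = -17 + 7*(-1) = -17 - 7 = -24)
x*(-8*5) = -(-192)*5 = -24*(-40) = 960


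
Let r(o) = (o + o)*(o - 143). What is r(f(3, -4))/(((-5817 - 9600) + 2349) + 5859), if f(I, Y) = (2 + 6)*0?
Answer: 0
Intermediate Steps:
f(I, Y) = 0 (f(I, Y) = 8*0 = 0)
r(o) = 2*o*(-143 + o) (r(o) = (2*o)*(-143 + o) = 2*o*(-143 + o))
r(f(3, -4))/(((-5817 - 9600) + 2349) + 5859) = (2*0*(-143 + 0))/(((-5817 - 9600) + 2349) + 5859) = (2*0*(-143))/((-15417 + 2349) + 5859) = 0/(-13068 + 5859) = 0/(-7209) = 0*(-1/7209) = 0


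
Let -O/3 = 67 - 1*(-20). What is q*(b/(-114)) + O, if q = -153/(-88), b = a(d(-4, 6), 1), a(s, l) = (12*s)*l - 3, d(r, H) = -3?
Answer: -870795/3344 ≈ -260.41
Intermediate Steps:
O = -261 (O = -3*(67 - 1*(-20)) = -3*(67 + 20) = -3*87 = -261)
a(s, l) = -3 + 12*l*s (a(s, l) = 12*l*s - 3 = -3 + 12*l*s)
b = -39 (b = -3 + 12*1*(-3) = -3 - 36 = -39)
q = 153/88 (q = -153*(-1/88) = 153/88 ≈ 1.7386)
q*(b/(-114)) + O = 153*(-39/(-114))/88 - 261 = 153*(-39*(-1/114))/88 - 261 = (153/88)*(13/38) - 261 = 1989/3344 - 261 = -870795/3344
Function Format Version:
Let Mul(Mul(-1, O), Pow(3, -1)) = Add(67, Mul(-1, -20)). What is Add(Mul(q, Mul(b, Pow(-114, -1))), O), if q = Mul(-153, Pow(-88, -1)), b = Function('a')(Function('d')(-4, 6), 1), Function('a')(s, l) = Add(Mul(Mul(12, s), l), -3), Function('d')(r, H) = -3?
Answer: Rational(-870795, 3344) ≈ -260.41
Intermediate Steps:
O = -261 (O = Mul(-3, Add(67, Mul(-1, -20))) = Mul(-3, Add(67, 20)) = Mul(-3, 87) = -261)
Function('a')(s, l) = Add(-3, Mul(12, l, s)) (Function('a')(s, l) = Add(Mul(12, l, s), -3) = Add(-3, Mul(12, l, s)))
b = -39 (b = Add(-3, Mul(12, 1, -3)) = Add(-3, -36) = -39)
q = Rational(153, 88) (q = Mul(-153, Rational(-1, 88)) = Rational(153, 88) ≈ 1.7386)
Add(Mul(q, Mul(b, Pow(-114, -1))), O) = Add(Mul(Rational(153, 88), Mul(-39, Pow(-114, -1))), -261) = Add(Mul(Rational(153, 88), Mul(-39, Rational(-1, 114))), -261) = Add(Mul(Rational(153, 88), Rational(13, 38)), -261) = Add(Rational(1989, 3344), -261) = Rational(-870795, 3344)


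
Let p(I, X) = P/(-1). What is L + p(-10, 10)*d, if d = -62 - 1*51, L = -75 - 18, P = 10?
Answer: 1037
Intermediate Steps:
L = -93
p(I, X) = -10 (p(I, X) = 10/(-1) = 10*(-1) = -10)
d = -113 (d = -62 - 51 = -113)
L + p(-10, 10)*d = -93 - 10*(-113) = -93 + 1130 = 1037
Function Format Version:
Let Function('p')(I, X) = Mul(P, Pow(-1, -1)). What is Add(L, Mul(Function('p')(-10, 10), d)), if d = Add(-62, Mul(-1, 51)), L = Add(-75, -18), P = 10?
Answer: 1037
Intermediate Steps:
L = -93
Function('p')(I, X) = -10 (Function('p')(I, X) = Mul(10, Pow(-1, -1)) = Mul(10, -1) = -10)
d = -113 (d = Add(-62, -51) = -113)
Add(L, Mul(Function('p')(-10, 10), d)) = Add(-93, Mul(-10, -113)) = Add(-93, 1130) = 1037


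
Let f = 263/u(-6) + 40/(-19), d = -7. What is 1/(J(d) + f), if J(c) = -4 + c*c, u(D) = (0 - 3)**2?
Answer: 171/12332 ≈ 0.013866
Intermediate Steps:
u(D) = 9 (u(D) = (-3)**2 = 9)
f = 4637/171 (f = 263/9 + 40/(-19) = 263*(1/9) + 40*(-1/19) = 263/9 - 40/19 = 4637/171 ≈ 27.117)
J(c) = -4 + c**2
1/(J(d) + f) = 1/((-4 + (-7)**2) + 4637/171) = 1/((-4 + 49) + 4637/171) = 1/(45 + 4637/171) = 1/(12332/171) = 171/12332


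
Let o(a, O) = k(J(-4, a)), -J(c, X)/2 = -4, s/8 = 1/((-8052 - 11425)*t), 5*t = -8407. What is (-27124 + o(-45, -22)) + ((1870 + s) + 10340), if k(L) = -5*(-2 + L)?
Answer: -2446977469176/163743139 ≈ -14944.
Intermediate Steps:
t = -8407/5 (t = (⅕)*(-8407) = -8407/5 ≈ -1681.4)
s = 40/163743139 (s = 8*(1/((-8052 - 11425)*(-8407/5))) = 8*(-5/8407/(-19477)) = 8*(-1/19477*(-5/8407)) = 8*(5/163743139) = 40/163743139 ≈ 2.4428e-7)
J(c, X) = 8 (J(c, X) = -2*(-4) = 8)
k(L) = 10 - 5*L
o(a, O) = -30 (o(a, O) = 10 - 5*8 = 10 - 40 = -30)
(-27124 + o(-45, -22)) + ((1870 + s) + 10340) = (-27124 - 30) + ((1870 + 40/163743139) + 10340) = -27154 + (306199669970/163743139 + 10340) = -27154 + 1999303727230/163743139 = -2446977469176/163743139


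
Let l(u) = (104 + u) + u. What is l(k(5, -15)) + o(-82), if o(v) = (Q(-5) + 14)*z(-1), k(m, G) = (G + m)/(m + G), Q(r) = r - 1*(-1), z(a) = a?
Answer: 96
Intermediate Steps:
Q(r) = 1 + r (Q(r) = r + 1 = 1 + r)
k(m, G) = 1 (k(m, G) = (G + m)/(G + m) = 1)
o(v) = -10 (o(v) = ((1 - 5) + 14)*(-1) = (-4 + 14)*(-1) = 10*(-1) = -10)
l(u) = 104 + 2*u
l(k(5, -15)) + o(-82) = (104 + 2*1) - 10 = (104 + 2) - 10 = 106 - 10 = 96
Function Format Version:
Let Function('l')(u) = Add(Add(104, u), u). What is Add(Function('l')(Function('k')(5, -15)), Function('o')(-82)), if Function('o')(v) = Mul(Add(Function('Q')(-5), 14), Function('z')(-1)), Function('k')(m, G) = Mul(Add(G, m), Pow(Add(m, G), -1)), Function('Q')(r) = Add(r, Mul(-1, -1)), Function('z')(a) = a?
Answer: 96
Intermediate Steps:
Function('Q')(r) = Add(1, r) (Function('Q')(r) = Add(r, 1) = Add(1, r))
Function('k')(m, G) = 1 (Function('k')(m, G) = Mul(Add(G, m), Pow(Add(G, m), -1)) = 1)
Function('o')(v) = -10 (Function('o')(v) = Mul(Add(Add(1, -5), 14), -1) = Mul(Add(-4, 14), -1) = Mul(10, -1) = -10)
Function('l')(u) = Add(104, Mul(2, u))
Add(Function('l')(Function('k')(5, -15)), Function('o')(-82)) = Add(Add(104, Mul(2, 1)), -10) = Add(Add(104, 2), -10) = Add(106, -10) = 96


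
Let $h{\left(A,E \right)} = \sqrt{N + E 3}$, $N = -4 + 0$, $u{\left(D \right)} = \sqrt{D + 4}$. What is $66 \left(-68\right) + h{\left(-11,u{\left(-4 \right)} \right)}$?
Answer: $-4488 + 2 i \approx -4488.0 + 2.0 i$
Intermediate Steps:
$u{\left(D \right)} = \sqrt{4 + D}$
$N = -4$
$h{\left(A,E \right)} = \sqrt{-4 + 3 E}$ ($h{\left(A,E \right)} = \sqrt{-4 + E 3} = \sqrt{-4 + 3 E}$)
$66 \left(-68\right) + h{\left(-11,u{\left(-4 \right)} \right)} = 66 \left(-68\right) + \sqrt{-4 + 3 \sqrt{4 - 4}} = -4488 + \sqrt{-4 + 3 \sqrt{0}} = -4488 + \sqrt{-4 + 3 \cdot 0} = -4488 + \sqrt{-4 + 0} = -4488 + \sqrt{-4} = -4488 + 2 i$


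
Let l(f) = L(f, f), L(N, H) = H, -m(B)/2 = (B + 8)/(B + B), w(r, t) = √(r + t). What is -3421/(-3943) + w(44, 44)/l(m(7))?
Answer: 3421/3943 - 14*√22/15 ≈ -3.5101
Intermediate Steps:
m(B) = -(8 + B)/B (m(B) = -2*(B + 8)/(B + B) = -2*(8 + B)/(2*B) = -2*(8 + B)*1/(2*B) = -(8 + B)/B)
l(f) = f
-3421/(-3943) + w(44, 44)/l(m(7)) = -3421/(-3943) + √(44 + 44)/(((-8 - 1*7)/7)) = -3421*(-1/3943) + √88/(((-8 - 7)/7)) = 3421/3943 + (2*√22)/(((⅐)*(-15))) = 3421/3943 + (2*√22)/(-15/7) = 3421/3943 + (2*√22)*(-7/15) = 3421/3943 - 14*√22/15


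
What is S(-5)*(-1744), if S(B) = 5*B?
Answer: 43600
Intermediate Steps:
S(-5)*(-1744) = (5*(-5))*(-1744) = -25*(-1744) = 43600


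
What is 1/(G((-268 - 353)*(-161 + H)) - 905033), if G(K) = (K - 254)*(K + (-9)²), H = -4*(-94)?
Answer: 1/17848427713 ≈ 5.6027e-11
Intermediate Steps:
H = 376
G(K) = (-254 + K)*(81 + K) (G(K) = (-254 + K)*(K + 81) = (-254 + K)*(81 + K))
1/(G((-268 - 353)*(-161 + H)) - 905033) = 1/((-20574 + ((-268 - 353)*(-161 + 376))² - 173*(-268 - 353)*(-161 + 376)) - 905033) = 1/((-20574 + (-621*215)² - (-107433)*215) - 905033) = 1/((-20574 + (-133515)² - 173*(-133515)) - 905033) = 1/((-20574 + 17826255225 + 23098095) - 905033) = 1/(17849332746 - 905033) = 1/17848427713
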